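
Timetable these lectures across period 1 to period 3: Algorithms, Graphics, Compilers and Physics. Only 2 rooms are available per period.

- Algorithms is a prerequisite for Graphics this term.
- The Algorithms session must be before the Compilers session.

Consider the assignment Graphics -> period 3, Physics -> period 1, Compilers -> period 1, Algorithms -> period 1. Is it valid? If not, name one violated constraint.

No. Only 2 rooms are available per period is not satisfied.

Only 2 rooms are available per period — violated.
The Algorithms session must be before the Compilers session — violated.
Algorithms is a prerequisite for Graphics this term — holds.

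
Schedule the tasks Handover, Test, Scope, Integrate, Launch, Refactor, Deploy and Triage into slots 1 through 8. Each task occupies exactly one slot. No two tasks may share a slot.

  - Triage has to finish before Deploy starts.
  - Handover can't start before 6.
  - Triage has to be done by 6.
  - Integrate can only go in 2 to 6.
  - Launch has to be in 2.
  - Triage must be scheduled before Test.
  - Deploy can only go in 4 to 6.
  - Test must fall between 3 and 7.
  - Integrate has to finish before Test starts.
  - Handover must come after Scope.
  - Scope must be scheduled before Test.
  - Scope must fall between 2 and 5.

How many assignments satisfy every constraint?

39

Splitting on Handover: it can be 6 (4), 7 (6), 8 (29). Listing each branch's schedules as (Test, Scope, Integrate, Launch, Refactor, Deploy, Triage):
Handover=6: (7,3,4,2,8,5,1) (7,3,5,2,8,4,1) (7,4,3,2,8,5,1) (7,5,3,2,8,4,1) — 4.
Handover=7: (5,3,4,2,8,6,1) (5,4,3,2,8,6,1) (6,3,4,2,8,5,1) (6,3,5,2,8,4,1) (6,4,3,2,8,5,1) (6,5,3,2,8,4,1) — 6.
Handover=8: (5,3,4,2,7,6,1) (5,4,3,2,7,6,1) (6,3,4,2,7,5,1) (6,3,5,2,7,4,1) (6,4,3,2,7,5,1) (6,5,3,2,7,4,1) (7,3,4,2,1,6,5) (7,3,4,2,5,6,1) (7,3,4,2,6,5,1) (7,3,5,2,1,6,4) (7,3,5,2,4,6,1) (7,3,5,2,6,4,1) (7,3,6,2,1,5,4) (7,3,6,2,4,5,1) (7,3,6,2,5,4,1) (7,4,3,2,1,6,5) (7,4,3,2,5,6,1) (7,4,3,2,6,5,1) (7,4,5,2,1,6,3) (7,4,5,2,3,6,1) (7,4,6,2,1,5,3) (7,4,6,2,3,5,1) (7,5,3,2,1,6,4) (7,5,3,2,4,6,1) (7,5,3,2,6,4,1) (7,5,4,2,1,6,3) (7,5,4,2,3,6,1) (7,5,6,2,1,4,3) (7,5,6,2,3,4,1) — 29.
Summing: 4 + 6 + 29 = 39.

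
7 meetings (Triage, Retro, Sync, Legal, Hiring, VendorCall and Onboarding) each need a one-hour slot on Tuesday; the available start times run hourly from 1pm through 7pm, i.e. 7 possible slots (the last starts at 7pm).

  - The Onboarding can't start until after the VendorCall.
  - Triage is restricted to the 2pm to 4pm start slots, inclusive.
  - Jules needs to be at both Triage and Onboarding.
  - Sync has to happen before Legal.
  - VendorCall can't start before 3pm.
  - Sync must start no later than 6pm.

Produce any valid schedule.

Legal=2pm; Onboarding=4pm; Retro=1pm; VendorCall=3pm; Triage=2pm; Sync=1pm; Hiring=1pm

Checking: Sync(1pm) before Legal(2pm); VendorCall(3pm) before Onboarding(4pm); Triage(2pm) != Onboarding(4pm); Triage=2pm in [2pm,4pm]; Sync=1pm in [1pm,6pm]; VendorCall=3pm in [3pm,7pm].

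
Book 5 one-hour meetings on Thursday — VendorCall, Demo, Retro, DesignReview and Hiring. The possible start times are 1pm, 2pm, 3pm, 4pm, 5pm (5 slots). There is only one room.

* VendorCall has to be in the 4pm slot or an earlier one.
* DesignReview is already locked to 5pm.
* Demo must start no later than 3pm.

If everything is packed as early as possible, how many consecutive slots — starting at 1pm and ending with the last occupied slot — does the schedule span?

With at most 1 per slot and 5 meetings, at least 5 slots are needed.
DesignReview can't be placed before 5pm — that is slot 5 counting from 1pm — so the schedule must run through at least 5 slots.
5 works (last occupied slot: 5pm): for example Retro in 3pm, Hiring in 4pm, Demo in 1pm, VendorCall in 2pm, DesignReview in 5pm.

5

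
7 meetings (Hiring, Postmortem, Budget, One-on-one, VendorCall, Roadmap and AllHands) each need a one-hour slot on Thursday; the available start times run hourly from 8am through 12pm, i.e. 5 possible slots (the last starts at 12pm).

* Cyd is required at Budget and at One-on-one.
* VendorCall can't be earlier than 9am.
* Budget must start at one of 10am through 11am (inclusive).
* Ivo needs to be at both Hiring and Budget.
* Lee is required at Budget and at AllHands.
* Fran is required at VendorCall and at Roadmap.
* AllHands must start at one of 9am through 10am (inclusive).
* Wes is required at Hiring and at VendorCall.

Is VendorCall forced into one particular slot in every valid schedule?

VendorCall can be 9am (e.g. AllHands -> 9am, One-on-one -> 8am, Roadmap -> 8am, Postmortem -> 8am, Hiring -> 8am, VendorCall -> 9am, Budget -> 10am) or 10am (e.g. AllHands -> 9am; Postmortem -> 8am; Budget -> 10am; Roadmap -> 8am; Hiring -> 8am; One-on-one -> 8am; VendorCall -> 10am).

No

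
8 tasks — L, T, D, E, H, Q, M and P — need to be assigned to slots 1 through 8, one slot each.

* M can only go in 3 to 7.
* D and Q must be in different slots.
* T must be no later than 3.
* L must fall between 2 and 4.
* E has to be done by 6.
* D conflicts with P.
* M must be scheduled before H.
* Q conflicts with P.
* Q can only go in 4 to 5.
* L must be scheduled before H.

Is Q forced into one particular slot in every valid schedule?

Q can be 4 (e.g. Q in 4, D in 1, H in 4, M in 3, T in 1, P in 2, E in 1, L in 2) or 5 (e.g. M -> 3; D -> 1; T -> 1; H -> 4; Q -> 5; P -> 2; E -> 1; L -> 2).

No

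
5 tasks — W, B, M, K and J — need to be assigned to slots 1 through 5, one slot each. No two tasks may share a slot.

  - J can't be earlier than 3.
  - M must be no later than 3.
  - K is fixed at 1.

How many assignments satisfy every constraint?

10

Splitting on W: it can be 2 (2), 3 (2), 4 (3), 5 (3). Listing each branch's schedules as (B, M, K, J):
W=2: (4,3,1,5) (5,3,1,4) — 2.
W=3: (4,2,1,5) (5,2,1,4) — 2.
W=4: (2,3,1,5) (3,2,1,5) (5,2,1,3) — 3.
W=5: (2,3,1,4) (3,2,1,4) (4,2,1,3) — 3.
Summing: 2 + 2 + 3 + 3 = 10.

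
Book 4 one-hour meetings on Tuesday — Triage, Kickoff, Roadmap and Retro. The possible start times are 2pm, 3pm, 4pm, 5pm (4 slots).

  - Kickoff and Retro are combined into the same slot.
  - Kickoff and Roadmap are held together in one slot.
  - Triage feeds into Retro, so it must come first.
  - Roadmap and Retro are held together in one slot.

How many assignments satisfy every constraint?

Splitting on Triage: it can be 2pm (3), 3pm (2), 4pm (1). Listing each branch's schedules as (Kickoff, Roadmap, Retro):
Triage=2pm: (3pm,3pm,3pm) (4pm,4pm,4pm) (5pm,5pm,5pm) — 3.
Triage=3pm: (4pm,4pm,4pm) (5pm,5pm,5pm) — 2.
Triage=4pm: (5pm,5pm,5pm) — 1.
Summing: 3 + 2 + 1 = 6.

6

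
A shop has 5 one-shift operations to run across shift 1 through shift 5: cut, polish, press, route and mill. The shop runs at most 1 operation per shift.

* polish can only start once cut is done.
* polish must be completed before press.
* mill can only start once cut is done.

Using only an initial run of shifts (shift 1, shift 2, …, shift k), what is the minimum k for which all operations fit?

The precedence chain requires at least 3 distinct shifts.
With at most 1 per shift and 5 operations, at least 5 shifts are needed.
5 works (last occupied shift: shift 5): for example press=shift 3, route=shift 5, cut=shift 1, polish=shift 2, mill=shift 4.

5 shifts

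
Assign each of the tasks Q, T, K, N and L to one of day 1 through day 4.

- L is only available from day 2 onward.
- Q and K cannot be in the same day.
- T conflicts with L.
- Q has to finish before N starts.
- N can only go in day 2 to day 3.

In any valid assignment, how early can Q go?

Downstream work caps Q at day 2.
Q at day 1 is achievable: T in day 1, K in day 2, Q in day 1, N in day 2, L in day 2.

day 1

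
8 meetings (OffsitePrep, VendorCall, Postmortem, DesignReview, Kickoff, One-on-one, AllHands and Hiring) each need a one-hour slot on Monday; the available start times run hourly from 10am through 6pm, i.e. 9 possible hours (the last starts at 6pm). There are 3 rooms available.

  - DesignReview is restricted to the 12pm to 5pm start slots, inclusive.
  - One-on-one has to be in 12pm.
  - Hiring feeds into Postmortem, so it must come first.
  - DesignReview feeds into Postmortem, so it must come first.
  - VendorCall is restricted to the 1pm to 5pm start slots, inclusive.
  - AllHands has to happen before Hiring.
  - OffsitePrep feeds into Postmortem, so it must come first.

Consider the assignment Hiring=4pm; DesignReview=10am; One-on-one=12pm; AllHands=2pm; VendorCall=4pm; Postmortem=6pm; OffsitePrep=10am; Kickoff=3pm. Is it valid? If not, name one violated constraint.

Invalid. DesignReview is restricted to the 12pm to 5pm start slots, inclusive.

One-on-one has to be in 12pm — holds.
DesignReview feeds into Postmortem, so it must come first — holds.
VendorCall is restricted to the 1pm to 5pm start slots, inclusive — holds.
OffsitePrep feeds into Postmortem, so it must come first — holds.
There are 3 rooms available — holds.
AllHands has to happen before Hiring — holds.
Hiring feeds into Postmortem, so it must come first — holds.
DesignReview is restricted to the 12pm to 5pm start slots, inclusive — violated.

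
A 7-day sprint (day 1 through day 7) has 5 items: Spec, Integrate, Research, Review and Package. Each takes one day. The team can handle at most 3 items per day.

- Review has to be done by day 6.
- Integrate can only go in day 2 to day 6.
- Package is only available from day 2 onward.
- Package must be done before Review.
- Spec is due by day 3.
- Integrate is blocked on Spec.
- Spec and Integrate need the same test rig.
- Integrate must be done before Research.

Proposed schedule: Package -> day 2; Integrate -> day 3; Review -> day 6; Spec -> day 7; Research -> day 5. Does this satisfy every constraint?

Spec is due by day 3 — violated.
Package is only available from day 2 onward — holds.
Review has to be done by day 6 — holds.
Package must be done before Review — holds.
Spec and Integrate need the same test rig — holds.
Integrate can only go in day 2 to day 6 — holds.
Integrate must be done before Research — holds.
The team can handle at most 3 items per day — holds.
Integrate is blocked on Spec — violated.

Invalid. Spec is due by day 3.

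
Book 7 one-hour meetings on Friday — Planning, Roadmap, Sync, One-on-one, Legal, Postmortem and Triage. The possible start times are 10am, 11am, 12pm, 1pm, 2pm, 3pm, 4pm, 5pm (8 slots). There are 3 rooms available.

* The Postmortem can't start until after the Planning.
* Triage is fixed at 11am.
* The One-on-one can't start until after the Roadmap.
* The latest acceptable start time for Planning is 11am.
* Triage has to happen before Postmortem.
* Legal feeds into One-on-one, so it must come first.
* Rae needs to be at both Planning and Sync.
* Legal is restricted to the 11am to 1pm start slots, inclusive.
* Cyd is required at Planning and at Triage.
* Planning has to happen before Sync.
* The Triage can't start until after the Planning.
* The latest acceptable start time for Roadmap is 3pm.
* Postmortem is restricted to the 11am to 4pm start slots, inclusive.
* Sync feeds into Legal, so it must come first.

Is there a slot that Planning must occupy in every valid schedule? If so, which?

Planning's window is 10am–11am.
Triage is fixed at 11am, and Planning can't share a slot with Triage.
So Planning must be 10am.

10am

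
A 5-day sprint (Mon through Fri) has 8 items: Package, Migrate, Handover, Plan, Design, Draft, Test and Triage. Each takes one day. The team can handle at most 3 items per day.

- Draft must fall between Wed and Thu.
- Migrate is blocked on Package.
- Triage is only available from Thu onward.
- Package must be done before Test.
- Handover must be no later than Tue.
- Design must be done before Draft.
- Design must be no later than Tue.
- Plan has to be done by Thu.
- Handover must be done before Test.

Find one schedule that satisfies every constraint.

Plan=Mon, Draft=Wed, Triage=Thu, Migrate=Wed, Design=Mon, Test=Wed, Package=Tue, Handover=Mon

Checking: Package(Tue) before Test(Wed); Design(Mon) before Draft(Wed); Handover(Mon) before Test(Wed); Package(Tue) before Migrate(Wed); Draft=Wed in [Wed,Thu]; Handover=Mon in [Mon,Tue]; Triage=Thu in [Thu,Fri]; Design=Mon in [Mon,Tue]; Plan=Mon in [Mon,Thu]; max 3 per day (cap 3).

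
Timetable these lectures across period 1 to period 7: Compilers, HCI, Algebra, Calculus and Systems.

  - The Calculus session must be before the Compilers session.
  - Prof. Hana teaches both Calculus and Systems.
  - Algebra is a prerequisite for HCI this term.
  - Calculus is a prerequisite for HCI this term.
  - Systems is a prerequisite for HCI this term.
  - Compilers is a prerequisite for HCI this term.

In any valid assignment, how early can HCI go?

period 3

Precedence pushes HCI to at least period 3.
HCI at period 3 is achievable: HCI in period 3; Compilers in period 2; Calculus in period 1; Algebra in period 1; Systems in period 2.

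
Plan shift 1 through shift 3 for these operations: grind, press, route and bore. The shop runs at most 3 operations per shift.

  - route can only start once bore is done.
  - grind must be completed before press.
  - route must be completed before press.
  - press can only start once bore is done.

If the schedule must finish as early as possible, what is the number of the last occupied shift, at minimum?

3

The precedence chain requires at least 3 distinct shifts.
With at most 3 per shift and 4 operations, at least 2 shifts are needed.
3 works (last occupied shift: shift 3): for example bore in shift 1; grind in shift 1; route in shift 2; press in shift 3.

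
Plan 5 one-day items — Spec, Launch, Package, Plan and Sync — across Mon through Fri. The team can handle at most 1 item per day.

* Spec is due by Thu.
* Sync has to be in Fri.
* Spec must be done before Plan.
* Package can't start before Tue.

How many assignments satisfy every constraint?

Splitting on Spec: it can be Mon (6), Tue (2), Wed (1). Listing each branch's schedules as (Launch, Package, Plan, Sync):
Spec=Mon: (Tue,Wed,Thu,Fri) (Tue,Thu,Wed,Fri) (Wed,Tue,Thu,Fri) (Wed,Thu,Tue,Fri) (Thu,Tue,Wed,Fri) (Thu,Wed,Tue,Fri) — 6.
Spec=Tue: (Mon,Wed,Thu,Fri) (Mon,Thu,Wed,Fri) — 2.
Spec=Wed: (Mon,Tue,Thu,Fri) — 1.
Summing: 6 + 2 + 1 = 9.

9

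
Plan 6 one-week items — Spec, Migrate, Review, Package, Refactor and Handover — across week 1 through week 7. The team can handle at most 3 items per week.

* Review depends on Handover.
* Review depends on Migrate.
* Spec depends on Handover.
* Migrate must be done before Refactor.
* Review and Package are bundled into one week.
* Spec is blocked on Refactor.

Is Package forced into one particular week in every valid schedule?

No

Package can be week 2 (e.g. Spec in week 3; Review in week 2; Package in week 2; Handover in week 1; Migrate in week 1; Refactor in week 2) or week 3 (e.g. Spec=week 3; Migrate=week 1; Review=week 3; Package=week 3; Handover=week 1; Refactor=week 2).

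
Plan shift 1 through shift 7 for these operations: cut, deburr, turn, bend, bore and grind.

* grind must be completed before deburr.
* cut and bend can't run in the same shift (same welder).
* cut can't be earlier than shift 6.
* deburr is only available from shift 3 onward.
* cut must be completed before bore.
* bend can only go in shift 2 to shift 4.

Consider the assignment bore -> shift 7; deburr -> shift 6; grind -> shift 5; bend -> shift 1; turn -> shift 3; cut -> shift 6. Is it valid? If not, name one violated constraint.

Invalid. bend can only go in shift 2 to shift 4.

cut can't be earlier than shift 6 — holds.
bend can only go in shift 2 to shift 4 — violated.
cut must be completed before bore — holds.
deburr is only available from shift 3 onward — holds.
cut and bend can't run in the same shift (same welder) — holds.
grind must be completed before deburr — holds.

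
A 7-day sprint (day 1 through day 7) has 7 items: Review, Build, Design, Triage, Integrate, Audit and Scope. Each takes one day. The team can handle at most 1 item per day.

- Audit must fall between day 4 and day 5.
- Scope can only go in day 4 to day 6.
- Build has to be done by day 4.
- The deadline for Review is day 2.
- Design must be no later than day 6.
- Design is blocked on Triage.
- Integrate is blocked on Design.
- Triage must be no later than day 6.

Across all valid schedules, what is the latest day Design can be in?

day 6

Precedence pushes Design to at least day 2; Design's own window allows nothing later than day 6.
Design at day 6 is achievable: Build in day 2, Design in day 6, Triage in day 3, Integrate in day 7, Audit in day 4, Scope in day 5, Review in day 1.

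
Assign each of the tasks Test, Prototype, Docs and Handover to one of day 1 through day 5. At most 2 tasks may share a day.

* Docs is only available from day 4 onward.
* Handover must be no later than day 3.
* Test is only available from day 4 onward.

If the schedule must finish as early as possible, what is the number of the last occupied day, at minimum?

4

With at most 2 per day and 4 tasks, at least 2 days are needed.
Test can't be placed before day 4, so the schedule must run through at least day 4.
4 works (last occupied day: day 4): for example Prototype in day 1; Test in day 4; Docs in day 4; Handover in day 1.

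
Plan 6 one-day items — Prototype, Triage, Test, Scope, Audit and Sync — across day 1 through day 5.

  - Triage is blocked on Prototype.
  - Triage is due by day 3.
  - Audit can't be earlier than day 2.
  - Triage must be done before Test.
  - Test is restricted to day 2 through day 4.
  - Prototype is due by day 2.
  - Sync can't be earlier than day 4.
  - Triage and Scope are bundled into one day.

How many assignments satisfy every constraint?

Splitting on Prototype: it can be day 1 (24), day 2 (8). Listing each branch's schedules as (Triage, Test, Scope, Audit, Sync) by day number:
Prototype=day 1: (2,3,2,2,4) (2,3,2,2,5) (2,3,2,3,4) (2,3,2,3,5) (2,3,2,4,4) (2,3,2,4,5) (2,3,2,5,4) (2,3,2,5,5) (2,4,2,2,4) (2,4,2,2,5) (2,4,2,3,4) (2,4,2,3,5) (2,4,2,4,4) (2,4,2,4,5) (2,4,2,5,4) (2,4,2,5,5) (3,4,3,2,4) (3,4,3,2,5) (3,4,3,3,4) (3,4,3,3,5) (3,4,3,4,4) (3,4,3,4,5) (3,4,3,5,4) (3,4,3,5,5) — 24.
Prototype=day 2: (3,4,3,2,4) (3,4,3,2,5) (3,4,3,3,4) (3,4,3,3,5) (3,4,3,4,4) (3,4,3,4,5) (3,4,3,5,4) (3,4,3,5,5) — 8.
Summing: 24 + 8 = 32.

32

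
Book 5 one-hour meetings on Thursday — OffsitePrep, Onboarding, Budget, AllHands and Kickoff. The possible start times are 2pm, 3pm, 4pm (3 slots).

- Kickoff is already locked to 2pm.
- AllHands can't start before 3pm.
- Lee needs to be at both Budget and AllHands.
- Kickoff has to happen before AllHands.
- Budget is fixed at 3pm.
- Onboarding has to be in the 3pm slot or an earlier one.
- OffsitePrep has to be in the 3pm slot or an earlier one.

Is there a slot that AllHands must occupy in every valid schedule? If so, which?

4pm

AllHands's window is 3pm–4pm.
Budget is fixed at 3pm, and AllHands can't share a slot with Budget.
So AllHands must be 4pm.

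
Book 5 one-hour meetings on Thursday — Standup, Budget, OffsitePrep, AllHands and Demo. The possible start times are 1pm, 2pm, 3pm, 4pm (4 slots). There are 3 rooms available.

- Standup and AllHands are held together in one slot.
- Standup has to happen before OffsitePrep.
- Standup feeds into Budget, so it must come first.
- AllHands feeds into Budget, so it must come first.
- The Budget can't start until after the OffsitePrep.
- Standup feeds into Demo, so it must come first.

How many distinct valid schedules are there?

11

Splitting on Standup: it can be 1pm (9), 2pm (2). Listing each branch's schedules as (Budget, OffsitePrep, AllHands, Demo):
Standup=1pm: (3pm,2pm,1pm,2pm) (3pm,2pm,1pm,3pm) (3pm,2pm,1pm,4pm) (4pm,2pm,1pm,2pm) (4pm,2pm,1pm,3pm) (4pm,2pm,1pm,4pm) (4pm,3pm,1pm,2pm) (4pm,3pm,1pm,3pm) (4pm,3pm,1pm,4pm) — 9.
Standup=2pm: (4pm,3pm,2pm,3pm) (4pm,3pm,2pm,4pm) — 2.
Summing: 9 + 2 = 11.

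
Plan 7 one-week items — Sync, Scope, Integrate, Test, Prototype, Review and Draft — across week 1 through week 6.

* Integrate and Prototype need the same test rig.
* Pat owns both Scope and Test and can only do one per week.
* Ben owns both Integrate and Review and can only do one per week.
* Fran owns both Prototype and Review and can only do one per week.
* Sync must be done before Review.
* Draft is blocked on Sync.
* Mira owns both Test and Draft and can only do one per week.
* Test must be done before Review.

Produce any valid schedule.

Test -> week 1, Draft -> week 2, Review -> week 2, Sync -> week 1, Prototype -> week 3, Integrate -> week 1, Scope -> week 2

Checking: Test(week 1) before Review(week 2); Sync(week 1) before Review(week 2); Sync(week 1) before Draft(week 2); Prototype(week 3) != Review(week 2); Test(week 1) != Draft(week 2); Scope(week 2) != Test(week 1); Integrate(week 1) != Prototype(week 3); Integrate(week 1) != Review(week 2).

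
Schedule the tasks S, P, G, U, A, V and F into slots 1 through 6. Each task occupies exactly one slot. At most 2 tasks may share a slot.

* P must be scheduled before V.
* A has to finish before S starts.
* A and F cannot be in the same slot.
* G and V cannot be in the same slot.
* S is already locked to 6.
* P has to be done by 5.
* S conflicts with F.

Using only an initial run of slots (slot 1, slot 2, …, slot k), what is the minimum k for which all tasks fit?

6 slots

The precedence chain requires at least 2 distinct slots.
With at most 2 per slot and 7 tasks, at least 4 slots are needed.
S can't be placed before 6, so the schedule must run through at least slot 6.
6 works (last occupied slot: 6): for example G in 3; P in 1; F in 3; A in 1; U in 2; V in 2; S in 6.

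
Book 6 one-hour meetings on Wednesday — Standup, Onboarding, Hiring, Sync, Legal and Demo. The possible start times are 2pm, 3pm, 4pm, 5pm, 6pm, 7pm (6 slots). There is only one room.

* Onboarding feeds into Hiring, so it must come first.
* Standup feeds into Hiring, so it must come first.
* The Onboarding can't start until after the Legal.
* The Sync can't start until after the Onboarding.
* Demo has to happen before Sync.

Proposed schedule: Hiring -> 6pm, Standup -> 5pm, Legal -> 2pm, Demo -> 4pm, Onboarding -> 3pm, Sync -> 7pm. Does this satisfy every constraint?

Valid

Onboarding feeds into Hiring, so it must come first — holds.
The Onboarding can't start until after the Legal — holds.
The Sync can't start until after the Onboarding — holds.
Standup feeds into Hiring, so it must come first — holds.
Demo has to happen before Sync — holds.
There is only one room — holds.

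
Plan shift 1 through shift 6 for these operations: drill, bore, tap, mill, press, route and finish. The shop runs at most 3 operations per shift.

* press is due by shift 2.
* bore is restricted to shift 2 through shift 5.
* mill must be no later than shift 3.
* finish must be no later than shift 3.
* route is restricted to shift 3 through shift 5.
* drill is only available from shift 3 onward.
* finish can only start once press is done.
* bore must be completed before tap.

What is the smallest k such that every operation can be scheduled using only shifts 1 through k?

The precedence chain requires at least 2 distinct shifts.
With at most 3 per shift and 7 operations, at least 3 shifts are needed.
drill can't be placed before shift 3, so the schedule must run through at least shift 3.
3 works (last occupied shift: shift 3): for example bore=shift 2, drill=shift 3, mill=shift 1, finish=shift 2, tap=shift 3, press=shift 1, route=shift 3.

3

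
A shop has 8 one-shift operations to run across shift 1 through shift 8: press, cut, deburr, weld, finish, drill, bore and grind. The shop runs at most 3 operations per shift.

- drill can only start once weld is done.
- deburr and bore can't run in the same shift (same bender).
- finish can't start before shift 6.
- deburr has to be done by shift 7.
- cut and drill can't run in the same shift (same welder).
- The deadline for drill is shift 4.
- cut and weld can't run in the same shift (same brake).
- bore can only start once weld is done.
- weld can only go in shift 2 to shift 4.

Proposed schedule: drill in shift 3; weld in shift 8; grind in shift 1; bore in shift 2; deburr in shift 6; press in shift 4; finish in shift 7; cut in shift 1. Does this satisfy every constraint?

The deadline for drill is shift 4 — holds.
finish can't start before shift 6 — holds.
drill can only start once weld is done — violated.
cut and weld can't run in the same shift (same brake) — holds.
The shop runs at most 3 operations per shift — holds.
deburr has to be done by shift 7 — holds.
weld can only go in shift 2 to shift 4 — violated.
deburr and bore can't run in the same shift (same bender) — holds.
bore can only start once weld is done — violated.
cut and drill can't run in the same shift (same welder) — holds.

No. bore can only start once weld is done is not satisfied.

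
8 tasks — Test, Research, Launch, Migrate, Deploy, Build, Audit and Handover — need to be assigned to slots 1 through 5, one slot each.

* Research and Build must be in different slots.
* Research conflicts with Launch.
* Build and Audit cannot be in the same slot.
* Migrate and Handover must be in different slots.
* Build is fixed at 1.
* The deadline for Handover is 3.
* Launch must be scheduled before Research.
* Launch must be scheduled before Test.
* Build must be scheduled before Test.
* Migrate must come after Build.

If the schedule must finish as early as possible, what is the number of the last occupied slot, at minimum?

2

The precedence chain requires at least 2 distinct slots.
2 works (last occupied slot: 2): for example Test=2; Audit=2; Deploy=1; Migrate=2; Research=2; Build=1; Handover=1; Launch=1.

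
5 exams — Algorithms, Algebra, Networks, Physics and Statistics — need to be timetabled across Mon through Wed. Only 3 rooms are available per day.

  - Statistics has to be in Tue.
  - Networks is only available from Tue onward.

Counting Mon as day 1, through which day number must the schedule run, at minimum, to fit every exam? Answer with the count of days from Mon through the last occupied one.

With at most 3 per day and 5 exams, at least 2 days are needed.
Networks can't be placed before Tue — that is day 2 counting from Mon — so the schedule must run through at least 2 days.
2 works (last occupied day: Tue): for example Networks=Tue; Statistics=Tue; Algorithms=Mon; Algebra=Mon; Physics=Mon.

2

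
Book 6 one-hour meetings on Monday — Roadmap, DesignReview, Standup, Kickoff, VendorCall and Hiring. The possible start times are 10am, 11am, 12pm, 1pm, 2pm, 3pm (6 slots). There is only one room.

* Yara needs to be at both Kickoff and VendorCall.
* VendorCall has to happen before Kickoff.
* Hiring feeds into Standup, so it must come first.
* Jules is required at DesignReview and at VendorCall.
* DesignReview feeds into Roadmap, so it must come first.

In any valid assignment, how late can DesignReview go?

2pm

Downstream work caps DesignReview at 2pm.
DesignReview at 2pm is achievable: Kickoff in 1pm, Hiring in 10am, DesignReview in 2pm, VendorCall in 12pm, Roadmap in 3pm, Standup in 11am.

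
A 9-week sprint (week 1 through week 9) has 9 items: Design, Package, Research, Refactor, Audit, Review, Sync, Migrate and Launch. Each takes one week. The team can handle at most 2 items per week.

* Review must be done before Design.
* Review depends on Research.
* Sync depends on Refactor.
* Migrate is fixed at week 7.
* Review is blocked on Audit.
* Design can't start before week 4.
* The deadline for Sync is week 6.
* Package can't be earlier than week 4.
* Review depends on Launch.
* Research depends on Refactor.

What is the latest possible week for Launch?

week 7

Downstream work caps Launch at week 7.
Launch at week 7 is achievable: Design -> week 9, Migrate -> week 7, Sync -> week 2, Refactor -> week 1, Research -> week 2, Audit -> week 1, Package -> week 4, Review -> week 8, Launch -> week 7.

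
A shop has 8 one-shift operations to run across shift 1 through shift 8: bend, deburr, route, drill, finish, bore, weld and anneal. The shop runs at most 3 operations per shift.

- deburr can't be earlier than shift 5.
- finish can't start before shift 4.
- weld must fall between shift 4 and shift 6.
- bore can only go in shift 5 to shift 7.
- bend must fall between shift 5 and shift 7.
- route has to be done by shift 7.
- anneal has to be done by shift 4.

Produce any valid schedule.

bend in shift 5, deburr in shift 5, finish in shift 4, weld in shift 4, route in shift 1, anneal in shift 1, bore in shift 5, drill in shift 1

Checking: route=shift 1 in [shift 1,shift 7]; weld=shift 4 in [shift 4,shift 6]; bend=shift 5 in [shift 5,shift 7]; bore=shift 5 in [shift 5,shift 7]; anneal=shift 1 in [shift 1,shift 4]; finish=shift 4 in [shift 4,shift 8]; deburr=shift 5 in [shift 5,shift 8]; max 3 per shift (cap 3).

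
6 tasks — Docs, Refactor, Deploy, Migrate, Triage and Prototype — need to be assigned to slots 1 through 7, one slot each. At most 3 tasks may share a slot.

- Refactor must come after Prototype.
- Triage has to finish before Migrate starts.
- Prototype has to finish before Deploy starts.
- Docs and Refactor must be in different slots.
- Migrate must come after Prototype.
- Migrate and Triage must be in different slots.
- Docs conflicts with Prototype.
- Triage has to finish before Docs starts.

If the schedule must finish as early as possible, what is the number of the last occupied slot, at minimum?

The precedence chain requires at least 2 distinct slots.
With at most 3 per slot and 6 tasks, at least 2 slots are needed.
Could 2 slots be enough, i.e. nothing placed later than 2? No: Migrate must come after Prototype (at 1 or later) → {2}; Prototype must come before Migrate (at 2 or earlier) → {1}; Refactor must come after Prototype (at 1 or later) → {2}; Triage must come before Migrate (at 2 or earlier) → {1}; Docs must come after Triage (at 1 or later) → {2}; Refactor can't share with Docs (2) → nothing is left.
So 2 slots is not enough.
3 works (last occupied slot: 3): for example Deploy in 2; Refactor in 3; Triage in 1; Docs in 2; Migrate in 2; Prototype in 1.

3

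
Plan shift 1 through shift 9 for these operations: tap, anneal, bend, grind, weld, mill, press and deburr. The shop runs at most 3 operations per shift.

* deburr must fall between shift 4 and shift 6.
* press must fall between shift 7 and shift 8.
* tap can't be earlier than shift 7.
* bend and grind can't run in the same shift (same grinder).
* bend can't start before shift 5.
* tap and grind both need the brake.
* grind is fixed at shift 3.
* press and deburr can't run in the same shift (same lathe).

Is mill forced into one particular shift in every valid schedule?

mill can be shift 1 (e.g. weld in shift 1; mill in shift 1; grind in shift 3; tap in shift 7; anneal in shift 1; bend in shift 5; press in shift 7; deburr in shift 4) or shift 2 (e.g. mill=shift 2; deburr=shift 4; grind=shift 3; anneal=shift 1; bend=shift 5; weld=shift 1; press=shift 7; tap=shift 7).

No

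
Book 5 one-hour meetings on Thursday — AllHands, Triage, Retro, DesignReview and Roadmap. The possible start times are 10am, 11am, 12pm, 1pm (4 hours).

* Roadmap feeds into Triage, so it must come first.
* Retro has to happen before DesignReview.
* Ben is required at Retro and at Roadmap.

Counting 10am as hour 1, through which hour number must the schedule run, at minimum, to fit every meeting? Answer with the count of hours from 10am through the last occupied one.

3 hours

The precedence chain requires at least 2 distinct hours.
Could 2 hours be enough, i.e. nothing placed later than 11am? No: DesignReview must come after Retro (at 10am or later) → {11am}; Retro must come before DesignReview (at 11am or earlier) → {10am}; Triage must come after Roadmap (at 10am or later) → {11am}; Roadmap must come before Triage (at 11am or earlier) → {10am}; Roadmap can't share with Retro (10am) → nothing is left.
So 2 hours is not enough.
3 works (last occupied hour: 12pm): for example Triage=11am; Retro=11am; DesignReview=12pm; AllHands=10am; Roadmap=10am.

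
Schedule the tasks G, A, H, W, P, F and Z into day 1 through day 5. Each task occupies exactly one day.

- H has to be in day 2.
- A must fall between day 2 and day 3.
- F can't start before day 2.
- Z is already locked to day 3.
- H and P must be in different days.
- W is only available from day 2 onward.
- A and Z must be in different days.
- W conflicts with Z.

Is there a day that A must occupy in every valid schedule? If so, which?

day 2

A's window is day 2–day 3.
Z is fixed at day 3, and A can't share a day with Z.
So A must be day 2.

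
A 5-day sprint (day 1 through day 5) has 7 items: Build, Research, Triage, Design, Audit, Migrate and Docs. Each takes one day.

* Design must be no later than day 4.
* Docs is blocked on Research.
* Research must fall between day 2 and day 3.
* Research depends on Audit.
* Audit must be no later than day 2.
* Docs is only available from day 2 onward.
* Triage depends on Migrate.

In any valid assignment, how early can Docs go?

day 3

Docs is available from day 2; precedence pushes Docs to at least day 3.
Docs at day 3 is achievable: Triage in day 2, Design in day 1, Audit in day 1, Docs in day 3, Research in day 2, Migrate in day 1, Build in day 1.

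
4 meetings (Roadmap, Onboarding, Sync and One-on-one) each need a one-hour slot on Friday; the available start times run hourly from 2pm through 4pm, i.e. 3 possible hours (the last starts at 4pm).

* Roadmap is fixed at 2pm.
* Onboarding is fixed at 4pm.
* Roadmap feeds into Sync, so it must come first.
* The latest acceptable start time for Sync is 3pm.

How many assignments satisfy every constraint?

Enumerating: Roadmap=2pm; One-on-one=2pm; Onboarding=4pm; Sync=3pm | Onboarding=4pm, Roadmap=2pm, Sync=3pm, One-on-one=3pm | One-on-one=4pm, Onboarding=4pm, Roadmap=2pm, Sync=3pm.

3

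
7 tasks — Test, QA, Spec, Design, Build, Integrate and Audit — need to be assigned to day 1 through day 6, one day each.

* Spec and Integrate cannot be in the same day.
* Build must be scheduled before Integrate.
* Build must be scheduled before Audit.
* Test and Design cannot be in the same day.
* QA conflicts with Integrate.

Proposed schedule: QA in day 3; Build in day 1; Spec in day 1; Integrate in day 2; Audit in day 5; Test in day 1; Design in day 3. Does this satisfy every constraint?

Test and Design cannot be in the same day — holds.
Spec and Integrate cannot be in the same day — holds.
Build must be scheduled before Audit — holds.
Build must be scheduled before Integrate — holds.
QA conflicts with Integrate — holds.

Yes, all constraints hold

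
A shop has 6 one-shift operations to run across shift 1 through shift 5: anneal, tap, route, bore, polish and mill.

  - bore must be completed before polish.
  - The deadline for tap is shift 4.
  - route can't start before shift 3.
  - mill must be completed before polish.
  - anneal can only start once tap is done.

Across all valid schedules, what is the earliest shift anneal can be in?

shift 2

Precedence pushes anneal to at least shift 2.
anneal at shift 2 is achievable: route -> shift 3; anneal -> shift 2; mill -> shift 1; polish -> shift 2; bore -> shift 1; tap -> shift 1.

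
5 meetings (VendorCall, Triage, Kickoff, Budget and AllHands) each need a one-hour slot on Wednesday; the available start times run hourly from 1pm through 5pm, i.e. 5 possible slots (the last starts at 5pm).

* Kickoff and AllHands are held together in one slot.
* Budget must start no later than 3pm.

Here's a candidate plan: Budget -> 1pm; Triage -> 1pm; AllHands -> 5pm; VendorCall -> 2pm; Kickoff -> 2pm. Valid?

No — it violates: Kickoff and AllHands are held together in one slot

Kickoff and AllHands are held together in one slot — violated.
Budget must start no later than 3pm — holds.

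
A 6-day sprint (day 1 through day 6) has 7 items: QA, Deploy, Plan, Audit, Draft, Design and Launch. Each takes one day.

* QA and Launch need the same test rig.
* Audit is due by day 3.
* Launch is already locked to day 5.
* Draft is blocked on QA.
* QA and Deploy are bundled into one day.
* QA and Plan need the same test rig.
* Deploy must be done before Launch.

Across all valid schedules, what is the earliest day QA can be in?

day 1

QA must be in the same day as Deploy, which can't be after day 4, so QA is at most day 4.
QA at day 1 is achievable: Design -> day 1, Plan -> day 2, Audit -> day 1, Draft -> day 2, Deploy -> day 1, QA -> day 1, Launch -> day 5.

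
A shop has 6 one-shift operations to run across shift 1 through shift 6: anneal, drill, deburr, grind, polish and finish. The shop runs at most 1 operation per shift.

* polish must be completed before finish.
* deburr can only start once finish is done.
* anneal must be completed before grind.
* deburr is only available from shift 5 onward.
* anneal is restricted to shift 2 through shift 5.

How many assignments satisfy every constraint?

30

Splitting on anneal: it can be shift 2 (14), shift 3 (10), shift 4 (6). Listing each branch's schedules as (drill, deburr, grind, polish, finish) by shift number:
anneal=shift 2: (1,5,6,3,4) (1,6,3,4,5) (1,6,4,3,5) (1,6,5,3,4) (3,5,6,1,4) (3,6,4,1,5) (3,6,5,1,4) (4,5,6,1,3) (4,6,3,1,5) (4,6,5,1,3) (5,6,3,1,4) (5,6,4,1,3) (6,5,3,1,4) (6,5,4,1,3) — 14.
anneal=shift 3: (1,5,6,2,4) (1,6,4,2,5) (1,6,5,2,4) (2,5,6,1,4) (2,6,4,1,5) (2,6,5,1,4) (4,5,6,1,2) (4,6,5,1,2) (5,6,4,1,2) (6,5,4,1,2) — 10.
anneal=shift 4: (1,5,6,2,3) (1,6,5,2,3) (2,5,6,1,3) (2,6,5,1,3) (3,5,6,1,2) (3,6,5,1,2) — 6.
Summing: 14 + 10 + 6 = 30.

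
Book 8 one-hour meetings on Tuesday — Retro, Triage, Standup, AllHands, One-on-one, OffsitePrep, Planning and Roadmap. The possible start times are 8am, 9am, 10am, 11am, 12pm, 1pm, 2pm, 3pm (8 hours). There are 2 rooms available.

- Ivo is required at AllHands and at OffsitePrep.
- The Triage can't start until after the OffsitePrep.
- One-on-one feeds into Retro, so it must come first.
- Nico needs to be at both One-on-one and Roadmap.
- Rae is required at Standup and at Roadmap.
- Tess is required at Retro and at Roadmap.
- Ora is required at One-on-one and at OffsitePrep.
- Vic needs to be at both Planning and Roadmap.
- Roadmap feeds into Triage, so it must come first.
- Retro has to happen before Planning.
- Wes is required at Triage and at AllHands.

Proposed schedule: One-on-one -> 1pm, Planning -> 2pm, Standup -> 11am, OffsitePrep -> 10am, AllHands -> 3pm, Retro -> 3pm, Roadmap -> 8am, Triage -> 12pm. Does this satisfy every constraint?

No. Retro has to happen before Planning is not satisfied.

The Triage can't start until after the OffsitePrep — holds.
Roadmap feeds into Triage, so it must come first — holds.
Wes is required at Triage and at AllHands — holds.
Ivo is required at AllHands and at OffsitePrep — holds.
Ora is required at One-on-one and at OffsitePrep — holds.
Vic needs to be at both Planning and Roadmap — holds.
Tess is required at Retro and at Roadmap — holds.
One-on-one feeds into Retro, so it must come first — holds.
Nico needs to be at both One-on-one and Roadmap — holds.
There are 2 rooms available — holds.
Rae is required at Standup and at Roadmap — holds.
Retro has to happen before Planning — violated.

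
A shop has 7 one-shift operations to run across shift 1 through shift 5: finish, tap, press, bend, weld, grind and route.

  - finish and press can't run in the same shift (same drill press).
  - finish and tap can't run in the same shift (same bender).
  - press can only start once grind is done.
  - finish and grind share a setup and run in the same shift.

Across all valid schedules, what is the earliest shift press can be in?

Precedence pushes press to at least shift 2.
press at shift 2 is achievable: grind -> shift 1, press -> shift 2, finish -> shift 1, tap -> shift 2, weld -> shift 1, route -> shift 1, bend -> shift 1.

shift 2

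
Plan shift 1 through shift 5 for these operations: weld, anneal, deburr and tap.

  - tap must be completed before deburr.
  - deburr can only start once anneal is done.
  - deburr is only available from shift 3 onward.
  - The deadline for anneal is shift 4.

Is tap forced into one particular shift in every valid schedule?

tap can be shift 1 (e.g. anneal -> shift 1, deburr -> shift 3, tap -> shift 1, weld -> shift 1) or shift 2 (e.g. weld=shift 1; deburr=shift 3; anneal=shift 1; tap=shift 2).

No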